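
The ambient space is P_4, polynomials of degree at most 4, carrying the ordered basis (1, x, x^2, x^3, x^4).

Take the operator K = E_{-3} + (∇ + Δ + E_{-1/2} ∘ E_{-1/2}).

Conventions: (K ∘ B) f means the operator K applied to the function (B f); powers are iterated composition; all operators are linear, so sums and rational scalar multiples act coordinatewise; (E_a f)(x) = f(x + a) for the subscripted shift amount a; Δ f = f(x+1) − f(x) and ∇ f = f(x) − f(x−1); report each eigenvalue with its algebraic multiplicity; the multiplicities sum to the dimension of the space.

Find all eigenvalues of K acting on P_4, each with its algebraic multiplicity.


λ = 2 (multiplicity 5)

image of 1: 2
image of x: 2x - 2
image of x^2: 2x^2 - 4x + 10
image of x^3: 2x^3 - 6x^2 + 30x - 26
image of x^4: 2x^4 - 8x^3 + 60x^2 - 104x + 82
the matrix is upper triangular; its diagonal is (2, 2, 2, 2, 2)
for a triangular matrix the eigenvalues are the diagonal entries, with algebraic multiplicity their repetition count


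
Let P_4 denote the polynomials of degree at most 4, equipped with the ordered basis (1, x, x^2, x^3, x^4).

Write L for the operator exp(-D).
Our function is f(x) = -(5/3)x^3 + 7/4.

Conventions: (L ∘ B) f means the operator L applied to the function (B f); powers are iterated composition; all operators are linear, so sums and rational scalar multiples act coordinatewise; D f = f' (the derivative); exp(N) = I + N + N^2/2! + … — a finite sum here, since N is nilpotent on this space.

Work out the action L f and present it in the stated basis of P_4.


the image equals g(x) = -(5/3)x^3 + 5x^2 - 5x + 41/12

order-1 term: 5x^2
order-2 term: -5x
order-3 term: 5/3
the series for exp(-D) f terminates at order 3
exp(-D) f = -(5/3)x^3 + 5x^2 - 5x + 41/12


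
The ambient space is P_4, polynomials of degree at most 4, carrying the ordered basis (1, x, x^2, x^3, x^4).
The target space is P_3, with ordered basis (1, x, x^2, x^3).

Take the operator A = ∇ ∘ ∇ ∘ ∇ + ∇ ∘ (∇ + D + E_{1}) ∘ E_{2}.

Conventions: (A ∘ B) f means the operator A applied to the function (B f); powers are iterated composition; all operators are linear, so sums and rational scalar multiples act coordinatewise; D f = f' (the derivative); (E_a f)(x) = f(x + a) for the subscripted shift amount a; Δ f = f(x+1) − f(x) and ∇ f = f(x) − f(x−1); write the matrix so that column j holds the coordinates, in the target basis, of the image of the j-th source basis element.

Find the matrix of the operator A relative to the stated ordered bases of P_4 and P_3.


the matrix is [[0, 1, 9, 40, 71]; [0, 0, 2, 27, 160]; [0, 0, 0, 3, 54]; [0, 0, 0, 0, 4]] (rows listed top to bottom)

image of 1: 0
image of x: 1
image of x^2: 2x + 9
image of x^3: 3x^2 + 27x + 40
image of x^4: 4x^3 + 54x^2 + 160x + 71
each image's coordinates form column j of the matrix


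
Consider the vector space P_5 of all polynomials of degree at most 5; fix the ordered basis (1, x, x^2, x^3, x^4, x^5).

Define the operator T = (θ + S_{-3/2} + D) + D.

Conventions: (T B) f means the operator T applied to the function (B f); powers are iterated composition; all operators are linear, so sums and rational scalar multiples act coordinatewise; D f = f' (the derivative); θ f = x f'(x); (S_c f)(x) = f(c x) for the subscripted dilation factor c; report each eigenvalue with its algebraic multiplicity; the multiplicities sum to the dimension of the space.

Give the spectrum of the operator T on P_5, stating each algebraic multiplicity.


λ = -83/32 (multiplicity 1), λ = -1/2 (multiplicity 1), λ = -3/8 (multiplicity 1), λ = 1 (multiplicity 1), λ = 17/4 (multiplicity 1), λ = 145/16 (multiplicity 1)

image of 1: 1
image of x: -(1/2)x + 2
image of x^2: (17/4)x^2 + 4x
image of x^3: -(3/8)x^3 + 6x^2
image of x^4: (145/16)x^4 + 8x^3
image of x^5: -(83/32)x^5 + 10x^4
the matrix is upper triangular; its diagonal is (1, -1/2, 17/4, -3/8, 145/16, -83/32)
for a triangular matrix the eigenvalues are the diagonal entries, with algebraic multiplicity their repetition count


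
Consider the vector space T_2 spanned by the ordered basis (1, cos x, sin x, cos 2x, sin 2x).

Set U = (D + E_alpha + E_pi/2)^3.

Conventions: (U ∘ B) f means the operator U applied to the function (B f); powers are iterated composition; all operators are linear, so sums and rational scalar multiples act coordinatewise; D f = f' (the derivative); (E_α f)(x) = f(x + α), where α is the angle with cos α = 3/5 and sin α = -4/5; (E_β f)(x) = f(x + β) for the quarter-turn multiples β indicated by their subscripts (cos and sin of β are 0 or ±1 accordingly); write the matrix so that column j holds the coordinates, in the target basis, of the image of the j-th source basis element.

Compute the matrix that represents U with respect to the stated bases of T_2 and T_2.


the matrix is [[8, 0, 0, 0, 0]; [0, -297/125, -54/125, 0, 0]; [0, 54/125, -297/125, 0, 0]; [0, 0, 0, 32128/15625, 62296/15625]; [0, 0, 0, -62296/15625, 32128/15625]] (rows listed top to bottom)

image of 1: 8
image of cos x: -(297/125)cos x + (54/125)sin x
image of sin x: -(54/125)cos x - (297/125)sin x
image of cos 2x: (32128/15625)cos 2x - (62296/15625)sin 2x
image of sin 2x: (62296/15625)cos 2x + (32128/15625)sin 2x
each image's coordinates form column j of the matrix


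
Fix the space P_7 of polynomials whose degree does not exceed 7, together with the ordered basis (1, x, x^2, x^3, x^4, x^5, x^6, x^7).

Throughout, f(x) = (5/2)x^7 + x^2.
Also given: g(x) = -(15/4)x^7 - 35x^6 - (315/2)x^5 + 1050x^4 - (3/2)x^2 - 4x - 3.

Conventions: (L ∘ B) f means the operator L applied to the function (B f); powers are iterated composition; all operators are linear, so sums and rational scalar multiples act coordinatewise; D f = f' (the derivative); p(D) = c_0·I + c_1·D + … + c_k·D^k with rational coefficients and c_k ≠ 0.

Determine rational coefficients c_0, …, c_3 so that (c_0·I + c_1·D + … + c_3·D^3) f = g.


D^0 f = (5/2)x^7 + x^2
D^1 f = (35/2)x^6 + 2x
D^2 f = 105x^5 + 2
D^3 f = 525x^4
matching coefficients of g against c_0 f + c_1 Df + … from the top degree down determines the c_i
solution: c_0 = -3/2, c_1 = -2, c_2 = -3/2, c_3 = 2

p(D) = -(3/2)·I − 2·D − (3/2)·D^2 + 2·D^3, i.e. c_0 = -3/2, c_1 = -2, c_2 = -3/2, c_3 = 2


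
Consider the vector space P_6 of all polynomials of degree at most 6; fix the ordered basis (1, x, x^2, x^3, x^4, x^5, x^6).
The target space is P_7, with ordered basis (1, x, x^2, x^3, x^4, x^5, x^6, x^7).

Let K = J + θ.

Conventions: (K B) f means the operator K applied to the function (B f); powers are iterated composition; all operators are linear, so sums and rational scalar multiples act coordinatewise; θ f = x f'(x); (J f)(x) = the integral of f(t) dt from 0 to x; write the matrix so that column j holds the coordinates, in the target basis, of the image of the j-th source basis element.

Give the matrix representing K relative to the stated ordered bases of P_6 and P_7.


the matrix is [[0, 0, 0, 0, 0, 0, 0]; [1, 1, 0, 0, 0, 0, 0]; [0, 1/2, 2, 0, 0, 0, 0]; [0, 0, 1/3, 3, 0, 0, 0]; [0, 0, 0, 1/4, 4, 0, 0]; [0, 0, 0, 0, 1/5, 5, 0]; [0, 0, 0, 0, 0, 1/6, 6]; [0, 0, 0, 0, 0, 0, 1/7]] (rows listed top to bottom)

image of 1: x
image of x: (1/2)x^2 + x
image of x^2: (1/3)x^3 + 2x^2
image of x^3: (1/4)x^4 + 3x^3
image of x^4: (1/5)x^5 + 4x^4
image of x^5: (1/6)x^6 + 5x^5
image of x^6: (1/7)x^7 + 6x^6
each image's coordinates form column j of the matrix


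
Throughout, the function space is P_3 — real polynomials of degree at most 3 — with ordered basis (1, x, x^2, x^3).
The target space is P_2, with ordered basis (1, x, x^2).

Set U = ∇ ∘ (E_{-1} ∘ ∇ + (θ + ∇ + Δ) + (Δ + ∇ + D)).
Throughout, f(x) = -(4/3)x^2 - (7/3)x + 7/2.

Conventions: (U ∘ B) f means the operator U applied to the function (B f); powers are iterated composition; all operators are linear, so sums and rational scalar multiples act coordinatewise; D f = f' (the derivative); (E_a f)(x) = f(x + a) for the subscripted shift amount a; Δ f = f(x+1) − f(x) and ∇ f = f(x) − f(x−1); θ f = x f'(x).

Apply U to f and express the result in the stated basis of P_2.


g(x) = -(16/3)x - 47/3

∇ f = -(8/3)x - 1
E_{-1} ∇ f = -(8/3)x + 5/3
θ f = -(8/3)x^2 - (7/3)x
∇ f = -(8/3)x - 1
Δ f = -(8/3)x - 11/3
(θ + ∇ + Δ) f = -(8/3)x^2 - (23/3)x - 14/3
Δ f = -(8/3)x - 11/3
∇ f = -(8/3)x - 1
D f = -(8/3)x - 7/3
(Δ + ∇ + D) f = -8x - 7
(E_{-1} ∘ ∇ + (θ + ∇ + Δ) + (Δ + ∇ + D)) f = -(8/3)x^2 - (55/3)x - 10
∇ (E_{-1} ∘ ∇ + (θ + ∇ + Δ) + (Δ + ∇ + D)) f = -(16/3)x - 47/3


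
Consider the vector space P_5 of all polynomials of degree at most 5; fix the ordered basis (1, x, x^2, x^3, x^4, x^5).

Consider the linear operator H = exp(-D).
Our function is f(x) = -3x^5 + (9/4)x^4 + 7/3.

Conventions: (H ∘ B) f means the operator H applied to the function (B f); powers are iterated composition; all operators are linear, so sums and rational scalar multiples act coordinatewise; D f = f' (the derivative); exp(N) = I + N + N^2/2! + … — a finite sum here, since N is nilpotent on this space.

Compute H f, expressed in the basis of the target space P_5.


order-1 term: 15x^4 - 9x^3
order-2 term: -30x^3 + (27/2)x^2
order-3 term: 30x^2 - 9x
order-4 term: -15x + 9/4
order-5 term: 3
the series for exp(-D) f terminates at order 5
exp(-D) f = -3x^5 + (69/4)x^4 - 39x^3 + (87/2)x^2 - 24x + 91/12

g(x) = -3x^5 + (69/4)x^4 - 39x^3 + (87/2)x^2 - 24x + 91/12


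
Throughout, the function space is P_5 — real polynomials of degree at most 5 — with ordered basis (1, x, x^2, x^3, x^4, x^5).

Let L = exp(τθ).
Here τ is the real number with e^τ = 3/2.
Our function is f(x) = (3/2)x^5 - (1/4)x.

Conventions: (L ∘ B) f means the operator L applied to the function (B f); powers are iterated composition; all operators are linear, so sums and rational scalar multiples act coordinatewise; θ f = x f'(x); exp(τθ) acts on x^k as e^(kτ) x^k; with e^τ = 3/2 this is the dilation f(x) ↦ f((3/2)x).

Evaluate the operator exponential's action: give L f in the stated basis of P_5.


exp(τθ) x^k = e^(kτ) x^k; with e^τ = 3/2 this sends x^k to (3/2)^k x^k
x ↦ 3/2 x
x^5 ↦ 243/32 x^5
applying this coordinatewise to f: exp(τθ) f = (729/64)x^5 - (3/8)x

the result is g(x) = (729/64)x^5 - (3/8)x


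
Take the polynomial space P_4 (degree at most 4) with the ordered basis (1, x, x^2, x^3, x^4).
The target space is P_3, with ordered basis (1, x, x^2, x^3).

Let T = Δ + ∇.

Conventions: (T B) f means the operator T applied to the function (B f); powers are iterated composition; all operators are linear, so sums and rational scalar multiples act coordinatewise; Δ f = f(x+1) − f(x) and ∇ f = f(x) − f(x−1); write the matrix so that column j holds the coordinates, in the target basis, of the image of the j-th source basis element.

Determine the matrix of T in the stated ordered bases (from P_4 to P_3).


image of 1: 0
image of x: 2
image of x^2: 4x
image of x^3: 6x^2 + 2
image of x^4: 8x^3 + 8x
each image's coordinates form column j of the matrix

the matrix is [[0, 2, 0, 2, 0]; [0, 0, 4, 0, 8]; [0, 0, 0, 6, 0]; [0, 0, 0, 0, 8]] (rows listed top to bottom)


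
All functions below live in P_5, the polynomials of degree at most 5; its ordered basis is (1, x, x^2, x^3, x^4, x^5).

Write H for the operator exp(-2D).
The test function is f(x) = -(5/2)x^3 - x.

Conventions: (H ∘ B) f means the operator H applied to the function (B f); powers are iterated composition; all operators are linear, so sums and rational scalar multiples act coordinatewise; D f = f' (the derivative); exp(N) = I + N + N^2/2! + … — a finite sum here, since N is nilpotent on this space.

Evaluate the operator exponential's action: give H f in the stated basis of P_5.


the image equals g(x) = -(5/2)x^3 + 15x^2 - 31x + 22

order-1 term: 15x^2 + 2
order-2 term: -30x
order-3 term: 20
the series for exp(-2D) f terminates at order 3
exp(-2D) f = -(5/2)x^3 + 15x^2 - 31x + 22


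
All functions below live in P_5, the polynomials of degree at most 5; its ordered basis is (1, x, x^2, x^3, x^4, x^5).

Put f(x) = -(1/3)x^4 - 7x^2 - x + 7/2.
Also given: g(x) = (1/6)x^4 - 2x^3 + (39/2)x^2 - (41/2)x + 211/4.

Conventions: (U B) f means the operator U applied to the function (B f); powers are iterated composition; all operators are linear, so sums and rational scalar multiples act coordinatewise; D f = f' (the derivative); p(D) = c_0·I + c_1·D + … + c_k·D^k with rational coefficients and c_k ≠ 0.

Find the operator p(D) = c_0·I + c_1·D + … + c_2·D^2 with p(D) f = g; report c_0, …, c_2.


D^0 f = -(1/3)x^4 - 7x^2 - x + 7/2
D^1 f = -(4/3)x^3 - 14x - 1
D^2 f = -4x^2 - 14
matching coefficients of g against c_0 f + c_1 Df + … from the top degree down determines the c_i
solution: c_0 = -1/2, c_1 = 3/2, c_2 = -4

p(D) = -(1/2)·I + (3/2)·D − 4·D^2, i.e. c_0 = -1/2, c_1 = 3/2, c_2 = -4


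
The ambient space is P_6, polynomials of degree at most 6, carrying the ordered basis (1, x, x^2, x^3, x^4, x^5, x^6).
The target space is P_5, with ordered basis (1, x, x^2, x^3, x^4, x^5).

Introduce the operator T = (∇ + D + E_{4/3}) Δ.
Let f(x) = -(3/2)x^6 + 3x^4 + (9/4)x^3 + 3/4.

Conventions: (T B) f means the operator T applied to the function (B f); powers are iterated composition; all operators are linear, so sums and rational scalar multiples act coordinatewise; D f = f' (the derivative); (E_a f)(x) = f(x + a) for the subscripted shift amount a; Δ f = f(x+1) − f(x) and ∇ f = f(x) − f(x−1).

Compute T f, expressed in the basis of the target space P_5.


Δ f = -9x^5 - (45/2)x^4 - 18x^3 + (9/4)x^2 + (39/4)x + 15/4
∇ Δ f = -45x^4 - 9x^2 + (27/2)x + 3
D Δ f = -45x^4 - 90x^3 - 54x^2 + (9/2)x + 39/4
E_{4/3} Δ f = -9x^5 - (165/2)x^4 - 298x^3 - (6277/12)x^2 - (15689/36)x - 14143/108
(∇ + D + E_{4/3}) Δ f = -9x^5 - (345/2)x^4 - 388x^3 - (7033/12)x^2 - (15041/36)x - 6383/54

the result is g(x) = -9x^5 - (345/2)x^4 - 388x^3 - (7033/12)x^2 - (15041/36)x - 6383/54


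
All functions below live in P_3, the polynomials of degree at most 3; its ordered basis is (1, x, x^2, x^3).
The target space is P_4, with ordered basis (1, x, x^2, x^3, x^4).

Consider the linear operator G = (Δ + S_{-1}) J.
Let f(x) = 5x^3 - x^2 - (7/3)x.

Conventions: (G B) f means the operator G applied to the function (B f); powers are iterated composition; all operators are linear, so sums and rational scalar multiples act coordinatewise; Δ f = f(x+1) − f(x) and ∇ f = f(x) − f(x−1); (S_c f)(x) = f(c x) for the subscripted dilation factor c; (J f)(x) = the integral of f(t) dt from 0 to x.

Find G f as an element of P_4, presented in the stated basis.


g(x) = (5/4)x^4 + (16/3)x^3 + (16/3)x^2 + (5/3)x - 1/4

J f = (5/4)x^4 - (1/3)x^3 - (7/6)x^2
Δ J f = 5x^3 + (13/2)x^2 + (5/3)x - 1/4
S_{-1} J f = (5/4)x^4 + (1/3)x^3 - (7/6)x^2
(Δ + S_{-1}) J f = (5/4)x^4 + (16/3)x^3 + (16/3)x^2 + (5/3)x - 1/4


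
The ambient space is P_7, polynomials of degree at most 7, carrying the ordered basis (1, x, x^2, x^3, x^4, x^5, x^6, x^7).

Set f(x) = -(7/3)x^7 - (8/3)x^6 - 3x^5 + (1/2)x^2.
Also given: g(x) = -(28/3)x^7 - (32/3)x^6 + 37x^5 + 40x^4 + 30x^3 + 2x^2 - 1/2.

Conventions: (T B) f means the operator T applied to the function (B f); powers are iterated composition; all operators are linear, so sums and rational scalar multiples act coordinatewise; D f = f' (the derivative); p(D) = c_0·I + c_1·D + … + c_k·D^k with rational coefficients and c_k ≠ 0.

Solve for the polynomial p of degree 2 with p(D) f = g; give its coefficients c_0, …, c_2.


D^0 f = -(7/3)x^7 - (8/3)x^6 - 3x^5 + (1/2)x^2
D^1 f = -(49/3)x^6 - 16x^5 - 15x^4 + x
D^2 f = -98x^5 - 80x^4 - 60x^3 + 1
matching coefficients of g against c_0 f + c_1 Df + … from the top degree down determines the c_i
solution: c_0 = 4, c_1 = 0, c_2 = -1/2

p(D) = 4·I − (1/2)·D^2, i.e. c_0 = 4, c_1 = 0, c_2 = -1/2


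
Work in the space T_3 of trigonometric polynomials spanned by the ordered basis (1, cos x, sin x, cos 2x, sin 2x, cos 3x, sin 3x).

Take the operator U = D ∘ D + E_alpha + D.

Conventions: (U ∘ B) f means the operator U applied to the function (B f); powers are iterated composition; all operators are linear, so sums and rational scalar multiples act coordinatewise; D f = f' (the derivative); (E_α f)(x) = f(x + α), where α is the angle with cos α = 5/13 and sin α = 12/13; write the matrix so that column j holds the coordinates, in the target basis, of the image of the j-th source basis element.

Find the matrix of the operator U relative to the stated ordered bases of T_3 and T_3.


image of 1: 1
image of cos x: -(8/13)cos x - (25/13)sin x
image of sin x: (25/13)cos x - (8/13)sin x
image of cos 2x: -(795/169)cos 2x - (458/169)sin 2x
image of sin 2x: (458/169)cos 2x - (795/169)sin 2x
image of cos 3x: -(21808/2197)cos 3x - (5763/2197)sin 3x
image of sin 3x: (5763/2197)cos 3x - (21808/2197)sin 3x
each image's coordinates form column j of the matrix

the matrix is [[1, 0, 0, 0, 0, 0, 0]; [0, -8/13, 25/13, 0, 0, 0, 0]; [0, -25/13, -8/13, 0, 0, 0, 0]; [0, 0, 0, -795/169, 458/169, 0, 0]; [0, 0, 0, -458/169, -795/169, 0, 0]; [0, 0, 0, 0, 0, -21808/2197, 5763/2197]; [0, 0, 0, 0, 0, -5763/2197, -21808/2197]] (rows listed top to bottom)


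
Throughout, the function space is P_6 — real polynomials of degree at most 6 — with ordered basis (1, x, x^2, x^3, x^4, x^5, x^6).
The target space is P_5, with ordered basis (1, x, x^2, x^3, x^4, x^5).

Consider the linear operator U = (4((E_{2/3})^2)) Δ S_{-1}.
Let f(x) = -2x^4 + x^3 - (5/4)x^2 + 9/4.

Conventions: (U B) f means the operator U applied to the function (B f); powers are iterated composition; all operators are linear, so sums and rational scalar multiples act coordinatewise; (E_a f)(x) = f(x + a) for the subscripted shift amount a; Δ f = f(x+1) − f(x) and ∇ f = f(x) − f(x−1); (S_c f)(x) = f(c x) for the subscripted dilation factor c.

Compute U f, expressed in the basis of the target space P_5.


S_{-1} f = -2x^4 - x^3 - (5/4)x^2 + 9/4
Δ S_{-1} f = -8x^3 - 15x^2 - (27/2)x - 17/4
E_{2/3} (Δ S_{-1}) f = -8x^3 - 31x^2 - (265/6)x - 2407/108
E_{2/3} E_{2/3} (Δ S_{-1}) f = -8x^3 - 47x^2 - (577/6)x - 7331/108
(4((E_{2/3})^2)) (Δ S_{-1}) f = -32x^3 - 188x^2 - (1154/3)x - 7331/27

g(x) = -32x^3 - 188x^2 - (1154/3)x - 7331/27


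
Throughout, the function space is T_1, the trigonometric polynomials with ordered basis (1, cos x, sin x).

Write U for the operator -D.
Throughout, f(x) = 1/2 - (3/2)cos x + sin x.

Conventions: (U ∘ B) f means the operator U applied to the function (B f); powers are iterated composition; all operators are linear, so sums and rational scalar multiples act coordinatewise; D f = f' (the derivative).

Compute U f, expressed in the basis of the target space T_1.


D f = cos x + (3/2)sin x
(-D) f = -cos x - (3/2)sin x

g(x) = -cos x - (3/2)sin x


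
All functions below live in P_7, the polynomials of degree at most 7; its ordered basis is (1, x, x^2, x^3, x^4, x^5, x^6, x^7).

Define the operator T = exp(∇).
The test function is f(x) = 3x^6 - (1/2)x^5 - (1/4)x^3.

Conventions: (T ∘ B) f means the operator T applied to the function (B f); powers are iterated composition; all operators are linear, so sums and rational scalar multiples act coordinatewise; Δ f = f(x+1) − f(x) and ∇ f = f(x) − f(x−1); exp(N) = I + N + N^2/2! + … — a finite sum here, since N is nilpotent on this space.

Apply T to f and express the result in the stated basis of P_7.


order-1 term: 18x^5 - (95/2)x^4 + 65x^3 - (203/4)x^2 + (85/4)x - 15/4
order-2 term: 45x^4 - 185x^3 + 330x^2 - (1153/4)x + 405/4
order-3 term: 60x^3 - 275x^2 + 465x - 1131/4
order-4 term: 45x^2 - (365/2)x + 200
order-5 term: 18x - 91/2
order-6 term: 3
the series for exp(∇) f terminates at order 6
exp(∇) f = 3x^6 + (35/2)x^5 - (5/2)x^4 - (241/4)x^3 + (197/4)x^2 + (67/2)x - 111/4

g(x) = 3x^6 + (35/2)x^5 - (5/2)x^4 - (241/4)x^3 + (197/4)x^2 + (67/2)x - 111/4


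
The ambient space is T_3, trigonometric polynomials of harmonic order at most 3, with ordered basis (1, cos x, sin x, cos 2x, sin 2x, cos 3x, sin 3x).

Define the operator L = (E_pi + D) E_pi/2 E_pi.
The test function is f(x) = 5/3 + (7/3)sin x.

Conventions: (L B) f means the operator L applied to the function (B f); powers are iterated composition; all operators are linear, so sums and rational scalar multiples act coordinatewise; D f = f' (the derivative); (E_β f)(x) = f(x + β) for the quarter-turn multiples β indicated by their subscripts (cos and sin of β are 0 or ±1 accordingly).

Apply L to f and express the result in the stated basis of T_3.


the image equals g(x) = 5/3 + (7/3)cos x + (7/3)sin x

E_pi f = 5/3 - (7/3)sin x
E_pi/2 E_pi f = 5/3 - (7/3)cos x
E_pi E_pi/2 E_pi f = 5/3 + (7/3)cos x
D E_pi/2 E_pi f = (7/3)sin x
(E_pi + D) E_pi/2 E_pi f = 5/3 + (7/3)cos x + (7/3)sin x


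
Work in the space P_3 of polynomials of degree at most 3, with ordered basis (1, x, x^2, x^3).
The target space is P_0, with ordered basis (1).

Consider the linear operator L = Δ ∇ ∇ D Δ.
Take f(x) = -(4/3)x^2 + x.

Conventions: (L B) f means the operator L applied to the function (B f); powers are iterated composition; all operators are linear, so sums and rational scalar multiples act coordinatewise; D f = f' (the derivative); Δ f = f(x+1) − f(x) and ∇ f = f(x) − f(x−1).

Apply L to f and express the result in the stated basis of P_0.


the result is g(x) = 0

Δ f = -(8/3)x - 1/3
D Δ f = -8/3
∇ D Δ f = 0
∇ (∇ D Δ) f = 0
Δ ∇ (∇ D Δ) f = 0


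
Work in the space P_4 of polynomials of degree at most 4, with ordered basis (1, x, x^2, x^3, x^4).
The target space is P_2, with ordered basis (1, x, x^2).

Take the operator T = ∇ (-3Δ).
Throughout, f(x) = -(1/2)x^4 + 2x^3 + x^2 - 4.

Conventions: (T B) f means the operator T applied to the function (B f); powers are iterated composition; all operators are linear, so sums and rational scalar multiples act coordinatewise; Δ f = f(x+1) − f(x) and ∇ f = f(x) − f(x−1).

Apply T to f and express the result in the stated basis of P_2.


the result is g(x) = 18x^2 - 36x - 3

Δ f = -2x^3 + 3x^2 + 6x + 5/2
(-3Δ) f = 6x^3 - 9x^2 - 18x - 15/2
∇ (-3Δ) f = 18x^2 - 36x - 3


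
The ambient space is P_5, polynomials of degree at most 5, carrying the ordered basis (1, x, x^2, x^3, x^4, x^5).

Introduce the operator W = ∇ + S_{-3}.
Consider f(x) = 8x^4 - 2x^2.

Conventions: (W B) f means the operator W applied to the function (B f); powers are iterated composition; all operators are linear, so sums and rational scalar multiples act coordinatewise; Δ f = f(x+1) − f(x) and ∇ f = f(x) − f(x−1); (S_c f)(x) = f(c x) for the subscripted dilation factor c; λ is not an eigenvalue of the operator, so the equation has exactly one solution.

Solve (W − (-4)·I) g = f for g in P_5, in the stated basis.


the image equals g(x) = (8/85)x^4 + (32/1955)x^3 - (2902/25415)x^2 - (148/1495)x + 318/25415

write g with unknown coordinates in the stated basis and equate coefficients in (W − (-4)·I) g = f
solving from the highest basis element down gives g = (8/85)x^4 + (32/1955)x^3 - (2902/25415)x^2 - (148/1495)x + 318/25415
check: W g = (648/85)x^4 - (128/1955)x^3 - (39222/25415)x^2 + (592/1495)x - 1272/25415
so W g − (-4)·g = 8x^4 - 2x^2 = f ✓


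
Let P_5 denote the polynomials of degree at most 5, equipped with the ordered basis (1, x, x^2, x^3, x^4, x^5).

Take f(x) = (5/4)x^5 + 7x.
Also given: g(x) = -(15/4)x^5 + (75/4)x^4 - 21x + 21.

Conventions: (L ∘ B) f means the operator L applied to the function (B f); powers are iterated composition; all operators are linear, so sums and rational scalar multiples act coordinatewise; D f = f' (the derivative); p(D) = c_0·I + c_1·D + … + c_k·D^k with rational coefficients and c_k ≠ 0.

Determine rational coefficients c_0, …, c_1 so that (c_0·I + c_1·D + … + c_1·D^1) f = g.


c_0 = -3, c_1 = 3

D^0 f = (5/4)x^5 + 7x
D^1 f = (25/4)x^4 + 7
matching coefficients of g against c_0 f + c_1 Df + … from the top degree down determines the c_i
solution: c_0 = -3, c_1 = 3


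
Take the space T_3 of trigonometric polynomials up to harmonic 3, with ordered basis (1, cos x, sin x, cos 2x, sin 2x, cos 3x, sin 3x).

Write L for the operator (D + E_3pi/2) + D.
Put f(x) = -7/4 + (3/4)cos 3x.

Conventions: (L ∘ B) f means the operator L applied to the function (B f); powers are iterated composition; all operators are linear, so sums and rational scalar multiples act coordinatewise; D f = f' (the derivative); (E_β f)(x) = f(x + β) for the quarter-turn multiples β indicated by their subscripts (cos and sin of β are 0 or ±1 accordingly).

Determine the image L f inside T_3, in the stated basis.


the result is g(x) = -7/4 - (21/4)sin 3x

D f = -(9/4)sin 3x
E_3pi/2 f = -7/4 - (3/4)sin 3x
(D + E_3pi/2) f = -7/4 - 3sin 3x
D f = -(9/4)sin 3x
((D + E_3pi/2) + D) f = -7/4 - (21/4)sin 3x


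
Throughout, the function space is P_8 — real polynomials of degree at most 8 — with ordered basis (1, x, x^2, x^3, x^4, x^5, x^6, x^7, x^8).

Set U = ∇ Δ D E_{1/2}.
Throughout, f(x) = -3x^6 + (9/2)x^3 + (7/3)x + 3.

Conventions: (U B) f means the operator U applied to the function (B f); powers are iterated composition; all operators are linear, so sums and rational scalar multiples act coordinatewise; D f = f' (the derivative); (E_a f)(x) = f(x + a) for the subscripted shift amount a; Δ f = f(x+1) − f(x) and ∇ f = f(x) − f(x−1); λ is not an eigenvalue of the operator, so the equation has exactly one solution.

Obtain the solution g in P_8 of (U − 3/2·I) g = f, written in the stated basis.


write g with unknown coordinates in the stated basis and equate coefficients in (U − 3/2·I) g = f
solving from the highest basis element down gives g = 2x^6 + 157x^3 + 240x^2 + (1786/9)x + 686
check: U g = 240x^3 + 360x^2 + 300x + 1032
so U g − 3/2·g = -3x^6 + (9/2)x^3 + (7/3)x + 3 = f ✓

g(x) = 2x^6 + 157x^3 + 240x^2 + (1786/9)x + 686


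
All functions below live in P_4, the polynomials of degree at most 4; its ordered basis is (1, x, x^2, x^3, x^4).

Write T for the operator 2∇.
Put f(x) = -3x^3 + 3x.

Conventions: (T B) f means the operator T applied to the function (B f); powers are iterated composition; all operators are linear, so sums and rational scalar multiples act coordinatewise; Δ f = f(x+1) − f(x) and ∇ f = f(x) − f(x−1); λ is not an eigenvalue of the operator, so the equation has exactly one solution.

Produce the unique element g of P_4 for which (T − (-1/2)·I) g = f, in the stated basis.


the result is g(x) = -6x^3 + 72x^2 - 642x + 2880

write g with unknown coordinates in the stated basis and equate coefficients in (T − (-1/2)·I) g = f
solving from the highest basis element down gives g = -6x^3 + 72x^2 - 642x + 2880
check: T g = -36x^2 + 324x - 1440
so T g − (-1/2)·g = -3x^3 + 3x = f ✓


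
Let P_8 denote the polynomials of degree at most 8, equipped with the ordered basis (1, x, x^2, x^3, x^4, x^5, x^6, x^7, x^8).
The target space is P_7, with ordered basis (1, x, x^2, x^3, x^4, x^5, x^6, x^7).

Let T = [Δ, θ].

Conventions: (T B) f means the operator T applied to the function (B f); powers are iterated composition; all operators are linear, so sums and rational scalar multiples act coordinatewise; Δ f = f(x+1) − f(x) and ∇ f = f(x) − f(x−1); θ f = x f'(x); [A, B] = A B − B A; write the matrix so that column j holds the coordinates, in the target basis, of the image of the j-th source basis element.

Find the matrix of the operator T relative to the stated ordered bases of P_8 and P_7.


image of 1: 0
image of x: 1
image of x^2: 2x + 2
image of x^3: 3x^2 + 6x + 3
image of x^4: 4x^3 + 12x^2 + 12x + 4
image of x^5: 5x^4 + 20x^3 + 30x^2 + 20x + 5
image of x^6: 6x^5 + 30x^4 + 60x^3 + 60x^2 + 30x + 6
image of x^7: 7x^6 + 42x^5 + 105x^4 + 140x^3 + 105x^2 + 42x + 7
image of x^8: 8x^7 + 56x^6 + 168x^5 + 280x^4 + 280x^3 + 168x^2 + 56x + 8
each image's coordinates form column j of the matrix

the matrix is [[0, 1, 2, 3, 4, 5, 6, 7, 8]; [0, 0, 2, 6, 12, 20, 30, 42, 56]; [0, 0, 0, 3, 12, 30, 60, 105, 168]; [0, 0, 0, 0, 4, 20, 60, 140, 280]; [0, 0, 0, 0, 0, 5, 30, 105, 280]; [0, 0, 0, 0, 0, 0, 6, 42, 168]; [0, 0, 0, 0, 0, 0, 0, 7, 56]; [0, 0, 0, 0, 0, 0, 0, 0, 8]] (rows listed top to bottom)


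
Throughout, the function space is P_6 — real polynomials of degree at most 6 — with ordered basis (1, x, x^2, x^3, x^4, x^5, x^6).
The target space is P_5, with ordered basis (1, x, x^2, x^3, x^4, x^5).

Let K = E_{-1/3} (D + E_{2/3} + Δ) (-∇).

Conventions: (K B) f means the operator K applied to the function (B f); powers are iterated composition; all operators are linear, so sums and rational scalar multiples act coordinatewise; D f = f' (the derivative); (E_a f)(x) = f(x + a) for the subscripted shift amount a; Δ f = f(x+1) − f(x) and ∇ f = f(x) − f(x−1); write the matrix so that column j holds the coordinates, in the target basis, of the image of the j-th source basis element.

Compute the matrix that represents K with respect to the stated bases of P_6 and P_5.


image of 1: 0
image of x: -1
image of x^2: -2x - 11/3
image of x^3: -3x^2 - 11x + 20/3
image of x^4: -4x^3 - 22x^2 + (80/3)x - 337/27
image of x^5: -5x^4 - (110/3)x^3 + (200/3)x^2 - (1685/27)x + 1594/81
image of x^6: -6x^5 - 55x^4 + (400/3)x^3 - (1685/9)x^2 + (3188/27)x - 2501/81
each image's coordinates form column j of the matrix

the matrix is [[0, -1, -11/3, 20/3, -337/27, 1594/81, -2501/81]; [0, 0, -2, -11, 80/3, -1685/27, 3188/27]; [0, 0, 0, -3, -22, 200/3, -1685/9]; [0, 0, 0, 0, -4, -110/3, 400/3]; [0, 0, 0, 0, 0, -5, -55]; [0, 0, 0, 0, 0, 0, -6]] (rows listed top to bottom)


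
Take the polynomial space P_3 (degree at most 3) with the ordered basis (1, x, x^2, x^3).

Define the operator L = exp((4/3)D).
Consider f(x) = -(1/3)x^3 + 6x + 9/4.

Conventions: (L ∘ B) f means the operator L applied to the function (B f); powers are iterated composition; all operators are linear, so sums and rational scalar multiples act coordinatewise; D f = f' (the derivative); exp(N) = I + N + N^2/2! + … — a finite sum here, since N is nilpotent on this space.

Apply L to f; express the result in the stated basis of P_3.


order-1 term: -(4/3)x^2 + 8
order-2 term: -(16/9)x
order-3 term: -64/81
the series for exp((4/3)D) f terminates at order 3
exp((4/3)D) f = -(1/3)x^3 - (4/3)x^2 + (38/9)x + 3065/324

g(x) = -(1/3)x^3 - (4/3)x^2 + (38/9)x + 3065/324


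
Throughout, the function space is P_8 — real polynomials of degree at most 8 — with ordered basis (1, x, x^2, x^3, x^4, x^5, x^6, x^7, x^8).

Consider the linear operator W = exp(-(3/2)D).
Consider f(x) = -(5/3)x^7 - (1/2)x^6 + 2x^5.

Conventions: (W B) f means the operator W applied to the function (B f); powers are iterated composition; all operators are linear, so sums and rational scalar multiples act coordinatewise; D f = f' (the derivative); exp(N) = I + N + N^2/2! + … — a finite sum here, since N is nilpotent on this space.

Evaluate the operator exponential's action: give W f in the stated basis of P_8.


the result is g(x) = -(5/3)x^7 + 17x^6 - (289/4)x^5 + 165x^4 - (3465/16)x^3 + (2565/16)x^2 - (3807/64)x + 243/32

order-1 term: (35/2)x^6 + (9/2)x^5 - 15x^4
order-2 term: -(315/4)x^5 - (135/8)x^4 + 45x^3
order-3 term: (1575/8)x^4 + (135/4)x^3 - (135/2)x^2
order-4 term: -(4725/16)x^3 - (1215/32)x^2 + (405/8)x
order-5 term: (8505/32)x^2 + (729/32)x - 243/16
order-6 term: -(8505/64)x - 729/128
order-7 term: 3645/128
the series for exp(-(3/2)D) f terminates at order 7
exp(-(3/2)D) f = -(5/3)x^7 + 17x^6 - (289/4)x^5 + 165x^4 - (3465/16)x^3 + (2565/16)x^2 - (3807/64)x + 243/32


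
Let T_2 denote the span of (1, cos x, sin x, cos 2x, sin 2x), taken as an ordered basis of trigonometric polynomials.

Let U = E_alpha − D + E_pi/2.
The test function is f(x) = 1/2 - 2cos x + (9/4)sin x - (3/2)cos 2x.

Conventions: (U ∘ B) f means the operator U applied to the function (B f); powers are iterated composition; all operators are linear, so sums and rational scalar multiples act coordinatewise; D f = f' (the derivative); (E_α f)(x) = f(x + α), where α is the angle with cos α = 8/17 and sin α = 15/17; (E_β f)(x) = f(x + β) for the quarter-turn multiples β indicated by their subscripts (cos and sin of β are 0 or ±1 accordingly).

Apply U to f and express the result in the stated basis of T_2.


the result is g(x) = 1 + (71/68)cos x + (48/17)sin x + (675/289)cos 2x - (507/289)sin 2x

E_alpha f = 1/2 + (71/68)cos x + (48/17)sin x + (483/578)cos 2x + (360/289)sin 2x
D f = (9/4)cos x + 2sin x + 3sin 2x
(-D) f = -(9/4)cos x - 2sin x - 3sin 2x
E_pi/2 f = 1/2 + (9/4)cos x + 2sin x + (3/2)cos 2x
(E_alpha − D + E_pi/2) f = 1 + (71/68)cos x + (48/17)sin x + (675/289)cos 2x - (507/289)sin 2x


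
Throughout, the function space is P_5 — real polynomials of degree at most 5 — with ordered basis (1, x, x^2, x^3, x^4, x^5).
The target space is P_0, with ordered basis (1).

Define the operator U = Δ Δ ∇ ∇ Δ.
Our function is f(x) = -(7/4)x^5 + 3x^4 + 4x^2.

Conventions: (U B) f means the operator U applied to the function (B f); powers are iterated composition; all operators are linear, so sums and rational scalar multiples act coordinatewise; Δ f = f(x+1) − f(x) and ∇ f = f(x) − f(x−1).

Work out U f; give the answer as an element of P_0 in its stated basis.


Δ f = -(35/4)x^4 - (11/2)x^3 + (1/2)x^2 + (45/4)x + 21/4
∇ Δ f = -35x^3 + 36x^2 - (35/2)x + 14
∇ (∇ Δ) f = -105x^2 + 177x - 177/2
Δ ∇ (∇ Δ) f = -210x + 72
Δ (Δ ∇) (∇ Δ) f = -210

the result is g(x) = -210


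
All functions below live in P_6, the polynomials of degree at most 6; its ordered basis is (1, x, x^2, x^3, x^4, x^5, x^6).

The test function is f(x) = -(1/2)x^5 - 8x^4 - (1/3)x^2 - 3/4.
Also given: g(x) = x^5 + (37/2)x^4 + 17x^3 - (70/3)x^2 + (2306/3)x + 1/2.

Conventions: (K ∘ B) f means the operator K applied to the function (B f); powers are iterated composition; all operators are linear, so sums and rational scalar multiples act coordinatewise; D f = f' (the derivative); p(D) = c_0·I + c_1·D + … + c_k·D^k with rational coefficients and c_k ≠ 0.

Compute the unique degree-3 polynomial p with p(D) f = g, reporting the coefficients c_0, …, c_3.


p(D) = -2·I − D + (3/2)·D^2 − 4·D^3, i.e. c_0 = -2, c_1 = -1, c_2 = 3/2, c_3 = -4

D^0 f = -(1/2)x^5 - 8x^4 - (1/3)x^2 - 3/4
D^1 f = -(5/2)x^4 - 32x^3 - (2/3)x
D^2 f = -10x^3 - 96x^2 - 2/3
D^3 f = -30x^2 - 192x
matching coefficients of g against c_0 f + c_1 Df + … from the top degree down determines the c_i
solution: c_0 = -2, c_1 = -1, c_2 = 3/2, c_3 = -4


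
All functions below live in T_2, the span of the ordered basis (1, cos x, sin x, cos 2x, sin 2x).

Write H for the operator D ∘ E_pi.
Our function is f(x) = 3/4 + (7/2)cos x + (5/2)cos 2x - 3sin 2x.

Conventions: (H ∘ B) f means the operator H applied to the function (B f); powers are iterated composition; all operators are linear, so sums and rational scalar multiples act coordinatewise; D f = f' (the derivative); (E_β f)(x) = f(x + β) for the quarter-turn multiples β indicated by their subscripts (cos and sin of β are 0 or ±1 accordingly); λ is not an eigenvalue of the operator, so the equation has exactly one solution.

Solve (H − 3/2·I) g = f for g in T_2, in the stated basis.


write g with unknown coordinates in the stated basis and equate coefficients in (H − 3/2·I) g = f
solving from the highest basis element down gives g = -1/2 - (21/13)cos x - (14/13)sin x + (9/25)cos 2x + (38/25)sin 2x
check: H g = (14/13)cos x - (21/13)sin x + (76/25)cos 2x - (18/25)sin 2x
so H g − 3/2·g = 3/4 + (7/2)cos x + (5/2)cos 2x - 3sin 2x = f ✓

the result is g(x) = -1/2 - (21/13)cos x - (14/13)sin x + (9/25)cos 2x + (38/25)sin 2x


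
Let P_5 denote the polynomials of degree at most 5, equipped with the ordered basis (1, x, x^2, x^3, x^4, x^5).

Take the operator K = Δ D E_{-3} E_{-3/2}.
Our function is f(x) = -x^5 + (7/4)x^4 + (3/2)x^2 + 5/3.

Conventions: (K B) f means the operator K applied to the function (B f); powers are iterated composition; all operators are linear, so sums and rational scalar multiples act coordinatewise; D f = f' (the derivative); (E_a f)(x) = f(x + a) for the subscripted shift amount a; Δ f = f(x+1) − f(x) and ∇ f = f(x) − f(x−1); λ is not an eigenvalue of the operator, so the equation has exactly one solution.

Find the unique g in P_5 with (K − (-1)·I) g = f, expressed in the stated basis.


the result is g(x) = -x^5 + (7/4)x^4 + 20x^3 - (519/2)x^2 + 1013x - 7645/12

write g with unknown coordinates in the stated basis and equate coefficients in (K − (-1)·I) g = f
solving from the highest basis element down gives g = -x^5 + (7/4)x^4 + 20x^3 - (519/2)x^2 + 1013x - 7645/12
check: K g = -20x^3 + 261x^2 - 1013x + 2555/4
so K g − (-1)·g = -x^5 + (7/4)x^4 + (3/2)x^2 + 5/3 = f ✓


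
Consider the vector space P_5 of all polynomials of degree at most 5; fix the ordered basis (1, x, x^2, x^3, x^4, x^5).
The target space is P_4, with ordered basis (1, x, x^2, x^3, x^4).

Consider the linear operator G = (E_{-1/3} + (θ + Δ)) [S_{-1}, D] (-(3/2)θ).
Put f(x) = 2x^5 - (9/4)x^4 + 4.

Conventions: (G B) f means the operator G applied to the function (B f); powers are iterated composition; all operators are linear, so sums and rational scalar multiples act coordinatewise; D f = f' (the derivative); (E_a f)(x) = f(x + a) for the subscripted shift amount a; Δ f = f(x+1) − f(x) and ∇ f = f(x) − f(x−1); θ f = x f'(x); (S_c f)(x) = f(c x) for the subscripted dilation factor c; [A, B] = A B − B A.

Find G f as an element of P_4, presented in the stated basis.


θ f = 10x^5 - 9x^4
(-(3/2)θ) f = -15x^5 + (27/2)x^4
D (-(3/2)θ) f = -75x^4 + 54x^3
S_{-1} D (-(3/2)θ) f = -75x^4 - 54x^3
S_{-1} (-(3/2)θ) f = 15x^5 + (27/2)x^4
D S_{-1} (-(3/2)θ) f = 75x^4 + 54x^3
[S_{-1}, D] (-(3/2)θ) f = -150x^4 - 108x^3
E_{-1/3} [S_{-1}, D] (-(3/2)θ) f = -150x^4 + 92x^3 + 8x^2 - (124/9)x + 58/27
θ [S_{-1}, D] (-(3/2)θ) f = -600x^4 - 324x^3
Δ [S_{-1}, D] (-(3/2)θ) f = -600x^3 - 1224x^2 - 924x - 258
(θ + Δ) [S_{-1}, D] (-(3/2)θ) f = -600x^4 - 924x^3 - 1224x^2 - 924x - 258
(E_{-1/3} + (θ + Δ)) [S_{-1}, D] (-(3/2)θ) f = -750x^4 - 832x^3 - 1216x^2 - (8440/9)x - 6908/27

the result is g(x) = -750x^4 - 832x^3 - 1216x^2 - (8440/9)x - 6908/27


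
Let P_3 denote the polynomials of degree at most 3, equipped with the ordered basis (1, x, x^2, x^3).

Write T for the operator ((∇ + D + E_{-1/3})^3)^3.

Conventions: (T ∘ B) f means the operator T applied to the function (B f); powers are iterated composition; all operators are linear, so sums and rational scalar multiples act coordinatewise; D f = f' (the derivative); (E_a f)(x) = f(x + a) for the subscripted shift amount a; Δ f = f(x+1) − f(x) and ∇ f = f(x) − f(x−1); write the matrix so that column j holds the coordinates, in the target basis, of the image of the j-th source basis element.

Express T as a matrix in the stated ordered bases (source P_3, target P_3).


the matrix is [[1, 15, 192, 2022]; [0, 1, 30, 576]; [0, 0, 1, 45]; [0, 0, 0, 1]] (rows listed top to bottom)

image of 1: 1
image of x: x + 15
image of x^2: x^2 + 30x + 192
image of x^3: x^3 + 45x^2 + 576x + 2022
each image's coordinates form column j of the matrix


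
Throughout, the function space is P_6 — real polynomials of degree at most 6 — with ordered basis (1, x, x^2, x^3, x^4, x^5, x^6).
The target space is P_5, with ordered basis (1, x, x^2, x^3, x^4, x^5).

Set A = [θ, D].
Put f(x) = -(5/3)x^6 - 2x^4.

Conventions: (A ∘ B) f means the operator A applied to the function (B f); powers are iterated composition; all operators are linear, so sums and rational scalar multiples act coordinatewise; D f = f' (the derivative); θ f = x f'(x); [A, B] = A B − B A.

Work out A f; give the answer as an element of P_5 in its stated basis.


the result is g(x) = 10x^5 + 8x^3

D f = -10x^5 - 8x^3
θ D f = -50x^5 - 24x^3
θ f = -10x^6 - 8x^4
D θ f = -60x^5 - 32x^3
[θ, D] f = 10x^5 + 8x^3


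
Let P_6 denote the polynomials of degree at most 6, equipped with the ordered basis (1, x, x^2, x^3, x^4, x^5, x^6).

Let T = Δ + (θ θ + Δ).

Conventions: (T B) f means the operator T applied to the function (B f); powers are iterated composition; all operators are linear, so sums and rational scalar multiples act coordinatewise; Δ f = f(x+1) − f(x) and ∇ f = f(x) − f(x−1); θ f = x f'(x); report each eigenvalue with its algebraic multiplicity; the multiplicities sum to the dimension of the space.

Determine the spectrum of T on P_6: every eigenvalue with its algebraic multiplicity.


image of 1: 0
image of x: x + 2
image of x^2: 4x^2 + 4x + 2
image of x^3: 9x^3 + 6x^2 + 6x + 2
image of x^4: 16x^4 + 8x^3 + 12x^2 + 8x + 2
image of x^5: 25x^5 + 10x^4 + 20x^3 + 20x^2 + 10x + 2
image of x^6: 36x^6 + 12x^5 + 30x^4 + 40x^3 + 30x^2 + 12x + 2
the matrix is upper triangular; its diagonal is (0, 1, 4, 9, 16, 25, 36)
for a triangular matrix the eigenvalues are the diagonal entries, with algebraic multiplicity their repetition count

λ = 0 (multiplicity 1), λ = 1 (multiplicity 1), λ = 4 (multiplicity 1), λ = 9 (multiplicity 1), λ = 16 (multiplicity 1), λ = 25 (multiplicity 1), λ = 36 (multiplicity 1)
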